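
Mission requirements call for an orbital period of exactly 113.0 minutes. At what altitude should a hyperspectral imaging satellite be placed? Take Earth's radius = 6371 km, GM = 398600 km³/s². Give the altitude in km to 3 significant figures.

1370 km

T = 113.0 min = 6780.0 s.
From T = 2π√(a³/μ): a = (μ T²/4π²)^(1/3) = (398600 × 6780.0² / 4π²)^(1/3) = 7742 km.
Altitude h = a − R = 7742 − 6371 = 1371 km.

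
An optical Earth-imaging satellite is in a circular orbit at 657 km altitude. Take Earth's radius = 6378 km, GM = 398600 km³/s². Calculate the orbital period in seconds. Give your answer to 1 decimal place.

Semi-major axis a = 6378 + 657 = 7035 km. Period T = 2π√(a³/μ) = 2π√(7035³/398600) = 5872.3 s = 97.87 min.

5872.3 seconds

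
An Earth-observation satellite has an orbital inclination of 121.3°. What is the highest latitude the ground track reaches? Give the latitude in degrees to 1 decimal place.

Retrograde orbit: the ground track reaches ±(180° − i) = ±(180 − 121.3) = ±58.7°.

58.7°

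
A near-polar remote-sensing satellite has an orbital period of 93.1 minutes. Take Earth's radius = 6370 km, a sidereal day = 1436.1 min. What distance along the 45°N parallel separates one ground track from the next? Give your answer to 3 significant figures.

1830 km

T = 93.1 min = 5586.0 s.
Node shift per orbit = (5586.0/86166) × 360° = 23.34°.
Equatorial spacing = 23.34 × 111.2 km/° = 2595 km.
At 45° latitude, spacing = 2595 × cos(45°) = 1835 km.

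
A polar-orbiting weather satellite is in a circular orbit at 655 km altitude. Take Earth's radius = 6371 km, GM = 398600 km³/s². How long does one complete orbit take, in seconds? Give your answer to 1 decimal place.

5861.0 seconds

Semi-major axis a = 6371 + 655 = 7026 km. Period T = 2π√(a³/μ) = 2π√(7026³/398600) = 5861.0 s = 97.68 min.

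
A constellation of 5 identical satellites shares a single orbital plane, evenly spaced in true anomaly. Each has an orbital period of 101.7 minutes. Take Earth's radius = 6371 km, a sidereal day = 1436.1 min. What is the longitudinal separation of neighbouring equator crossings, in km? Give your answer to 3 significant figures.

567 km

T = 101.7 min = 6102.0 s.
Single-satellite node shift = (6102.0/86166) × 360° = 25.49°.
With 5 satellites evenly phased, successive equator crossings are 25.49/5 = 5.099° apart.
That is 5.099 × 111.2 = 567 km at the equator.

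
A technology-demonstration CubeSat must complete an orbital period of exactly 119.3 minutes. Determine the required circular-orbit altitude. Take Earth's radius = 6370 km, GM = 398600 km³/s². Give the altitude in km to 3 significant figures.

T = 119.3 min = 7158.0 s.
From T = 2π√(a³/μ): a = (μ T²/4π²)^(1/3) = (398600 × 7158.0² / 4π²)^(1/3) = 8028 km.
Altitude h = a − R = 8028 − 6370 = 1658 km.

1660 km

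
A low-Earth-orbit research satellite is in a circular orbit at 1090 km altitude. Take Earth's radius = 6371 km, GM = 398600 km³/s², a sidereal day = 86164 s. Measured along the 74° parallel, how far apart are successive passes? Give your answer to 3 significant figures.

821 km

Semi-major axis a = 6371 + 1090 = 7461 km. Period T = 2π√(a³/μ) = 2π√(7461³/398600) = 6413.7 s = 106.89 min.
Node shift per orbit = (6413.7/86164) × 360° = 26.80°.
Equatorial spacing = 26.80 × 111.2 km/° = 2980 km.
At 74° latitude, spacing = 2980 × cos(74°) = 821 km.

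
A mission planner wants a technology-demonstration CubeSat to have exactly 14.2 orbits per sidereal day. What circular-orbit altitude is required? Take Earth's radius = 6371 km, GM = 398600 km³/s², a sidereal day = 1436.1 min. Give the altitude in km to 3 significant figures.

819 km

Required period T = 86166 / 14.2 = 6068.0 s.
From T = 2π√(a³/μ): a = (μ T²/4π²)^(1/3) = (398600 × 6068.0² / 4π²)^(1/3) = 7190 km.
Altitude h = a − R = 7190 − 6371 = 819 km.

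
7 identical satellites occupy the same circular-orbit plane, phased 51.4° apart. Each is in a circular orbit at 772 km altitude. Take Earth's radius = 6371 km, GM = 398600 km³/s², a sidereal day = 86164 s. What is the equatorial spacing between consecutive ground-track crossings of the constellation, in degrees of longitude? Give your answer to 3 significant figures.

3.59°

Semi-major axis a = 6371 + 772 = 7143 km. Period T = 2π√(a³/μ) = 2π√(7143³/398600) = 6008.0 s = 100.13 min.
Single-satellite node shift = (6008.0/86164) × 360° = 25.10°.
With 7 satellites evenly phased, successive equator crossings are 25.10/7 = 3.586° apart.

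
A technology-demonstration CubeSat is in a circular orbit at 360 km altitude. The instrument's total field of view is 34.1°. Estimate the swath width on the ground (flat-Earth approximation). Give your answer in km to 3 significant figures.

Half-angle = 34.1°/2 = 17.05°.
Swath width ≈ 2h·tan(θ/2) = 2 × 360 × tan(17.05°) = 220.8 km.

221 km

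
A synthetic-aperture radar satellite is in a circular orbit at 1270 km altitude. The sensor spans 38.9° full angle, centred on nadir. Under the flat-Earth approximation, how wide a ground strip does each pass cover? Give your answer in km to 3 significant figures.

Half-angle = 38.9°/2 = 19.45°.
Swath width ≈ 2h·tan(θ/2) = 2 × 1270 × tan(19.45°) = 897.0 km.

897 km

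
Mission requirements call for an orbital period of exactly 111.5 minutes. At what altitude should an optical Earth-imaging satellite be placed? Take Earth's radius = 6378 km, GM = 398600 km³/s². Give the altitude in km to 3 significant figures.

T = 111.5 min = 6690.0 s.
From T = 2π√(a³/μ): a = (μ T²/4π²)^(1/3) = (398600 × 6690.0² / 4π²)^(1/3) = 7674 km.
Altitude h = a − R = 7674 − 6378 = 1296 km.

1300 km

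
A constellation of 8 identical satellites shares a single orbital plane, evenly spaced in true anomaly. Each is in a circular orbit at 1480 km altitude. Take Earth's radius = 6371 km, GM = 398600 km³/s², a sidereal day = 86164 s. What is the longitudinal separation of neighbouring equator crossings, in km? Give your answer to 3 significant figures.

402 km

Semi-major axis a = 6371 + 1480 = 7851 km. Period T = 2π√(a³/μ) = 2π√(7851³/398600) = 6923.1 s = 115.38 min.
Single-satellite node shift = (6923.1/86164) × 360° = 28.93°.
With 8 satellites evenly phased, successive equator crossings are 28.93/8 = 3.616° apart.
That is 3.616 × 111.2 = 402 km at the equator.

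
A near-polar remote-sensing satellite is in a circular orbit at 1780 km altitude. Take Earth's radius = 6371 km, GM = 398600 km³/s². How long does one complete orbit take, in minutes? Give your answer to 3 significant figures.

122 min

Semi-major axis a = 6371 + 1780 = 8151 km. Period T = 2π√(a³/μ) = 2π√(8151³/398600) = 7323.6 s = 122.06 min.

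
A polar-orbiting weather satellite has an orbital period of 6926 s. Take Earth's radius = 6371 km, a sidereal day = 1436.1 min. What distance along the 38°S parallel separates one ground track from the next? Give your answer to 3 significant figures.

Node shift per orbit = (6926.0/86166) × 360° = 28.94°.
Equatorial spacing = 28.94 × 111.2 km/° = 3218 km.
At 38° latitude, spacing = 3218 × cos(38°) = 2536 km.

2540 km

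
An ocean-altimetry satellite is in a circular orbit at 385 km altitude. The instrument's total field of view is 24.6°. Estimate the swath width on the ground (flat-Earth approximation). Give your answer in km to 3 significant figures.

Half-angle = 24.6°/2 = 12.3°.
Swath width ≈ 2h·tan(θ/2) = 2 × 385 × tan(12.3°) = 167.9 km.

168 km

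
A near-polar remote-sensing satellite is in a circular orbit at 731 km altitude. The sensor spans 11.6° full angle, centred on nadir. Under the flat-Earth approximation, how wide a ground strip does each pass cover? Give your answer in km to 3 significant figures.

149 km

Half-angle = 11.6°/2 = 5.8°.
Swath width ≈ 2h·tan(θ/2) = 2 × 731 × tan(5.8°) = 148.5 km.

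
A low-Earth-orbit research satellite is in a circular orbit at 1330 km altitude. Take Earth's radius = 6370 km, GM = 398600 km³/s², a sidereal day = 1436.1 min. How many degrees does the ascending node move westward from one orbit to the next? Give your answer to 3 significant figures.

Semi-major axis a = 6370 + 1330 = 7700 km. Period T = 2π√(a³/μ) = 2π√(7700³/398600) = 6724.3 s = 112.07 min.
During one orbit Earth rotates (6724.3 / 86166) × 360° = 28.09°.

28.1°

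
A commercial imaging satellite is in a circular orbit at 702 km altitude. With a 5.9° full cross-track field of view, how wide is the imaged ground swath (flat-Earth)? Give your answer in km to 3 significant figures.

72.4 km

Half-angle = 5.9°/2 = 2.95°.
Swath width ≈ 2h·tan(θ/2) = 2 × 702 × tan(2.95°) = 72.4 km.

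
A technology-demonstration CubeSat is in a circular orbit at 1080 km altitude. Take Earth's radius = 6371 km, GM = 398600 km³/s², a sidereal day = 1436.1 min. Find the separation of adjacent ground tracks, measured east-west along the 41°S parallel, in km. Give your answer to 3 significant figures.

2240 km

Semi-major axis a = 6371 + 1080 = 7451 km. Period T = 2π√(a³/μ) = 2π√(7451³/398600) = 6400.8 s = 106.68 min.
Node shift per orbit = (6400.8/86166) × 360° = 26.74°.
Equatorial spacing = 26.74 × 111.2 km/° = 2974 km.
At 41° latitude, spacing = 2974 × cos(41°) = 2244 km.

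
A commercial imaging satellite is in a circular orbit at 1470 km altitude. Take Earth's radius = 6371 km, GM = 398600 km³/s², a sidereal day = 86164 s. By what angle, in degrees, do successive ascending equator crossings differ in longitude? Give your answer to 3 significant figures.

Semi-major axis a = 6371 + 1470 = 7841 km. Period T = 2π√(a³/μ) = 2π√(7841³/398600) = 6909.8 s = 115.16 min.
During one orbit Earth rotates (6909.8 / 86164) × 360° = 28.87°.

28.9°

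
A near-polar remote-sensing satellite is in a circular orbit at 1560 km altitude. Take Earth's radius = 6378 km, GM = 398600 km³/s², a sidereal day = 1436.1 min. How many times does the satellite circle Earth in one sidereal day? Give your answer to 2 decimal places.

12.24

Semi-major axis a = 6378 + 1560 = 7938 km. Period T = 2π√(a³/μ) = 2π√(7938³/398600) = 7038.5 s = 117.31 min.
Orbits per sidereal day = 86166 / 7038.5 = 12.242.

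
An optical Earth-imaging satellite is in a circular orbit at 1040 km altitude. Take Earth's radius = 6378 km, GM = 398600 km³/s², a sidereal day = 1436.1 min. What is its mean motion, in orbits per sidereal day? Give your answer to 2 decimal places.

13.55

Semi-major axis a = 6378 + 1040 = 7418 km. Period T = 2π√(a³/μ) = 2π√(7418³/398600) = 6358.3 s = 105.97 min.
Orbits per sidereal day = 86166 / 6358.3 = 13.552.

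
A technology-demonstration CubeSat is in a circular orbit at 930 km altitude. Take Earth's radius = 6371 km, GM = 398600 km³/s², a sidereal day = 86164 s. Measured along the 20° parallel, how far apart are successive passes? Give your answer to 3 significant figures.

2710 km

Semi-major axis a = 6371 + 930 = 7301 km. Period T = 2π√(a³/μ) = 2π√(7301³/398600) = 6208.5 s = 103.47 min.
Node shift per orbit = (6208.5/86164) × 360° = 25.94°.
Equatorial spacing = 25.94 × 111.2 km/° = 2884 km.
At 20° latitude, spacing = 2884 × cos(20°) = 2710 km.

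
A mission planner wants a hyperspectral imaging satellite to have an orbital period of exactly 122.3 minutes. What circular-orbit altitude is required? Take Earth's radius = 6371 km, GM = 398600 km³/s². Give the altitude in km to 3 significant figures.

T = 122.3 min = 7338.0 s.
From T = 2π√(a³/μ): a = (μ T²/4π²)^(1/3) = (398600 × 7338.0² / 4π²)^(1/3) = 8162 km.
Altitude h = a − R = 8162 − 6371 = 1791 km.

1790 km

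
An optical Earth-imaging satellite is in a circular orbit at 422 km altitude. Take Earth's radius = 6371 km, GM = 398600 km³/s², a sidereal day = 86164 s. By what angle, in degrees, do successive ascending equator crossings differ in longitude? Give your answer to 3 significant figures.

Semi-major axis a = 6371 + 422 = 6793 km. Period T = 2π√(a³/μ) = 2π√(6793³/398600) = 5571.9 s = 92.87 min.
During one orbit Earth rotates (5571.9 / 86164) × 360° = 23.28°.

23.3°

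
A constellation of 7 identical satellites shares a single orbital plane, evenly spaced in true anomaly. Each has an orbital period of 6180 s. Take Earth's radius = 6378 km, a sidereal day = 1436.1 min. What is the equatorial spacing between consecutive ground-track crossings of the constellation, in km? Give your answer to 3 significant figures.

411 km

Single-satellite node shift = (6180.0/86166) × 360° = 25.82°.
With 7 satellites evenly phased, successive equator crossings are 25.82/7 = 3.689° apart.
That is 3.689 × 111.3 = 411 km at the equator.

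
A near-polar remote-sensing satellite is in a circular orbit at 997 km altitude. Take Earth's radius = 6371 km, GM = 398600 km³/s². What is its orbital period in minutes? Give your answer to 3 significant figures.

Semi-major axis a = 6371 + 997 = 7368 km. Period T = 2π√(a³/μ) = 2π√(7368³/398600) = 6294.1 s = 104.90 min.

105 min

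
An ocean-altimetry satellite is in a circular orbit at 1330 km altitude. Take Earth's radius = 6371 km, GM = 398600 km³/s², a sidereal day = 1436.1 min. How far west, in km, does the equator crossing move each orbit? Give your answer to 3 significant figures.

Semi-major axis a = 6371 + 1330 = 7701 km. Period T = 2π√(a³/μ) = 2π√(7701³/398600) = 6725.6 s = 112.09 min.
During one orbit Earth rotates (6725.6 / 86166) × 360° = 28.10°.
At the equator that is 28.10° × (2π·6371/360) km/° = 28.10 × 111.2 = 3125 km.

3120 km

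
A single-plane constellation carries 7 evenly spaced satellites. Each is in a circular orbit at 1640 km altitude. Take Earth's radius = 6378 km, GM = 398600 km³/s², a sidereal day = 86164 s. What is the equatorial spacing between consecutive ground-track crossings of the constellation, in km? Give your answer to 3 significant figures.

475 km

Semi-major axis a = 6378 + 1640 = 8018 km. Period T = 2π√(a³/μ) = 2π√(8018³/398600) = 7145.1 s = 119.09 min.
Single-satellite node shift = (7145.1/86164) × 360° = 29.85°.
With 7 satellites evenly phased, successive equator crossings are 29.85/7 = 4.265° apart.
That is 4.265 × 111.3 = 475 km at the equator.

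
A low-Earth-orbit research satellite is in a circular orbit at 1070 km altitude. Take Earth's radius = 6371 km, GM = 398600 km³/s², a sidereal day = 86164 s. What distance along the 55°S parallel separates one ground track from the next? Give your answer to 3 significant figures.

1700 km

Semi-major axis a = 6371 + 1070 = 7441 km. Period T = 2π√(a³/μ) = 2π√(7441³/398600) = 6387.9 s = 106.47 min.
Node shift per orbit = (6387.9/86164) × 360° = 26.69°.
Equatorial spacing = 26.69 × 111.2 km/° = 2968 km.
At 55° latitude, spacing = 2968 × cos(55°) = 1702 km.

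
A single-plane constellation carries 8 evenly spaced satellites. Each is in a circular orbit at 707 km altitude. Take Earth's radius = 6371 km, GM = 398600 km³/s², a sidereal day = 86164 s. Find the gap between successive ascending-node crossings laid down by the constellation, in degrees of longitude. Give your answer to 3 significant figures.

3.10°

Semi-major axis a = 6371 + 707 = 7078 km. Period T = 2π√(a³/μ) = 2π√(7078³/398600) = 5926.2 s = 98.77 min.
Single-satellite node shift = (5926.2/86164) × 360° = 24.76°.
With 8 satellites evenly phased, successive equator crossings are 24.76/8 = 3.095° apart.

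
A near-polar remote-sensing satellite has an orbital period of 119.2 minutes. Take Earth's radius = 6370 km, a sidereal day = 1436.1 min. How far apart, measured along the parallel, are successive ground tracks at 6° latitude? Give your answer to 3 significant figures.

T = 119.2 min = 7152.0 s.
Node shift per orbit = (7152.0/86166) × 360° = 29.88°.
Equatorial spacing = 29.88 × 111.2 km/° = 3322 km.
At 6° latitude, spacing = 3322 × cos(6°) = 3304 km.

3300 km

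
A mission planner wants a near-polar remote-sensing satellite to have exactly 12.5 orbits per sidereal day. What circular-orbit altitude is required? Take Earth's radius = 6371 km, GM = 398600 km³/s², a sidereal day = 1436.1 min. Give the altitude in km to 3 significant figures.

1460 km

Required period T = 86166 / 12.5 = 6893.3 s.
From T = 2π√(a³/μ): a = (μ T²/4π²)^(1/3) = (398600 × 6893.3² / 4π²)^(1/3) = 7828 km.
Altitude h = a − R = 7828 − 6371 = 1457 km.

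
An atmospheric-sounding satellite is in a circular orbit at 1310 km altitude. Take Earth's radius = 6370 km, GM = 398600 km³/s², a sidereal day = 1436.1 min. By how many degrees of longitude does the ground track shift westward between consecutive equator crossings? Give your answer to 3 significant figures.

Semi-major axis a = 6370 + 1310 = 7680 km. Period T = 2π√(a³/μ) = 2π√(7680³/398600) = 6698.1 s = 111.64 min.
During one orbit Earth rotates (6698.1 / 86166) × 360° = 27.98°.

28.0°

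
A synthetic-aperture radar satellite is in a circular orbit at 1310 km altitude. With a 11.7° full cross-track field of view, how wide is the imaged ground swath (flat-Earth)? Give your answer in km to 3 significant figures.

Half-angle = 11.7°/2 = 5.85°.
Swath width ≈ 2h·tan(θ/2) = 2 × 1310 × tan(5.85°) = 268.4 km.

268 km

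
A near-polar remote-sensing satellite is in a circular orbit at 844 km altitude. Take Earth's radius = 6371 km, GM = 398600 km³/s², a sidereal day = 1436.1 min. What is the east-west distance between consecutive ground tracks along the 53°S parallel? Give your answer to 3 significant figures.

1710 km

Semi-major axis a = 6371 + 844 = 7215 km. Period T = 2π√(a³/μ) = 2π√(7215³/398600) = 6099.1 s = 101.65 min.
Node shift per orbit = (6099.1/86166) × 360° = 25.48°.
Equatorial spacing = 25.48 × 111.2 km/° = 2833 km.
At 53° latitude, spacing = 2833 × cos(53°) = 1705 km.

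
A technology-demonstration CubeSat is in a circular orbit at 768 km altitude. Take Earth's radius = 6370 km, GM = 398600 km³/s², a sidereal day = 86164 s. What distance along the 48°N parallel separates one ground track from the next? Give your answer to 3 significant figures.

Semi-major axis a = 6370 + 768 = 7138 km. Period T = 2π√(a³/μ) = 2π√(7138³/398600) = 6001.7 s = 100.03 min.
Node shift per orbit = (6001.7/86164) × 360° = 25.08°.
Equatorial spacing = 25.08 × 111.2 km/° = 2788 km.
At 48° latitude, spacing = 2788 × cos(48°) = 1865 km.

1870 km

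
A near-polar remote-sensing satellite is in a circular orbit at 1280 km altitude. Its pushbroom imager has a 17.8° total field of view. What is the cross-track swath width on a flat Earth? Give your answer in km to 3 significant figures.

401 km

Half-angle = 17.8°/2 = 8.9°.
Swath width ≈ 2h·tan(θ/2) = 2 × 1280 × tan(8.9°) = 400.9 km.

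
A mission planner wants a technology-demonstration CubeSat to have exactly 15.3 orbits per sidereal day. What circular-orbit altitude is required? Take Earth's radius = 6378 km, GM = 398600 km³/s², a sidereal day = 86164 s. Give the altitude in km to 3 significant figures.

Required period T = 86164 / 15.3 = 5631.6 s.
From T = 2π√(a³/μ): a = (μ T²/4π²)^(1/3) = (398600 × 5631.6² / 4π²)^(1/3) = 6841 km.
Altitude h = a − R = 6841 − 6378 = 463 km.

463 km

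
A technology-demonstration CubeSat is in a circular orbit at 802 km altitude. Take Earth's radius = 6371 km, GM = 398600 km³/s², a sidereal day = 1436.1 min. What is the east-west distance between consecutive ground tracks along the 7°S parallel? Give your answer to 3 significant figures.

2790 km

Semi-major axis a = 6371 + 802 = 7173 km. Period T = 2π√(a³/μ) = 2π√(7173³/398600) = 6045.9 s = 100.77 min.
Node shift per orbit = (6045.9/86166) × 360° = 25.26°.
Equatorial spacing = 25.26 × 111.2 km/° = 2809 km.
At 7° latitude, spacing = 2809 × cos(7°) = 2788 km.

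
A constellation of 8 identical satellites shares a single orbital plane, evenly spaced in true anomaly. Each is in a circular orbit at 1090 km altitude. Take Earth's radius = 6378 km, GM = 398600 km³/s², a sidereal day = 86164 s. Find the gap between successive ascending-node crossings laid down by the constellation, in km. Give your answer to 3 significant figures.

Semi-major axis a = 6378 + 1090 = 7468 km. Period T = 2π√(a³/μ) = 2π√(7468³/398600) = 6422.7 s = 107.05 min.
Single-satellite node shift = (6422.7/86164) × 360° = 26.83°.
With 8 satellites evenly phased, successive equator crossings are 26.83/8 = 3.354° apart.
That is 3.354 × 111.3 = 373 km at the equator.

373 km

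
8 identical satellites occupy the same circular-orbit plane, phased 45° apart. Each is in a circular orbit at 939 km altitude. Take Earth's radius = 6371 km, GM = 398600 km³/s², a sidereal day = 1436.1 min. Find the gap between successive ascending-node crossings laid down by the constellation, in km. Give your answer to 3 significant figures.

361 km

Semi-major axis a = 6371 + 939 = 7310 km. Period T = 2π√(a³/μ) = 2π√(7310³/398600) = 6220.0 s = 103.67 min.
Single-satellite node shift = (6220.0/86166) × 360° = 25.99°.
With 8 satellites evenly phased, successive equator crossings are 25.99/8 = 3.248° apart.
That is 3.248 × 111.2 = 361 km at the equator.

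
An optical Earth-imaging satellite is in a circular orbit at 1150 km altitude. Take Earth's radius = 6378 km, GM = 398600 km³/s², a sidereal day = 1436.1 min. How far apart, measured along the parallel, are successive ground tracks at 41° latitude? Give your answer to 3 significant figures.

2280 km

Semi-major axis a = 6378 + 1150 = 7528 km. Period T = 2π√(a³/μ) = 2π√(7528³/398600) = 6500.3 s = 108.34 min.
Node shift per orbit = (6500.3/86166) × 360° = 27.16°.
Equatorial spacing = 27.16 × 111.3 km/° = 3023 km.
At 41° latitude, spacing = 3023 × cos(41°) = 2282 km.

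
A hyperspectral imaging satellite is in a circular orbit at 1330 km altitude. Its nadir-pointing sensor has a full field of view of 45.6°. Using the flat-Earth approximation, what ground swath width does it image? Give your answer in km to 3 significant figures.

Half-angle = 45.6°/2 = 22.8°.
Swath width ≈ 2h·tan(θ/2) = 2 × 1330 × tan(22.8°) = 1118.2 km.

1120 km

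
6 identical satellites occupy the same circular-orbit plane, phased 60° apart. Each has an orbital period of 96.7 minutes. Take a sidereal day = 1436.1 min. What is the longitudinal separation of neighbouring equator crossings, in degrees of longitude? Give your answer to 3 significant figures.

4.04°

T = 96.7 min = 5802.0 s.
Single-satellite node shift = (5802.0/86166) × 360° = 24.24°.
With 6 satellites evenly phased, successive equator crossings are 24.24/6 = 4.040° apart.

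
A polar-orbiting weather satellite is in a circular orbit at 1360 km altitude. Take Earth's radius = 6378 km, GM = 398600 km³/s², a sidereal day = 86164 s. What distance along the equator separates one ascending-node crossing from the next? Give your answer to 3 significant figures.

3150 km

Semi-major axis a = 6378 + 1360 = 7738 km. Period T = 2π√(a³/μ) = 2π√(7738³/398600) = 6774.1 s = 112.90 min.
During one orbit Earth rotates (6774.1 / 86164) × 360° = 28.30°.
At the equator that is 28.30° × (2π·6378/360) km/° = 28.30 × 111.3 = 3151 km.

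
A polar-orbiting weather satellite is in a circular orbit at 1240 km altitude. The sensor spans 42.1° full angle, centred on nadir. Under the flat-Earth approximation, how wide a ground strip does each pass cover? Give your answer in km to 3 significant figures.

954 km

Half-angle = 42.1°/2 = 21.05°.
Swath width ≈ 2h·tan(θ/2) = 2 × 1240 × tan(21.05°) = 954.5 km.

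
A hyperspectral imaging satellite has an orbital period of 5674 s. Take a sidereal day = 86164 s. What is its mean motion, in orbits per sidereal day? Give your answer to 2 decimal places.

15.19

Orbits per sidereal day = 86164 / 5674.0 = 15.186.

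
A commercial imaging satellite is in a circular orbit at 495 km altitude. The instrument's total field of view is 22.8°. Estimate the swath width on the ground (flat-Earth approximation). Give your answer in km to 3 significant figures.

200 km

Half-angle = 22.8°/2 = 11.4°.
Swath width ≈ 2h·tan(θ/2) = 2 × 495 × tan(11.4°) = 199.6 km.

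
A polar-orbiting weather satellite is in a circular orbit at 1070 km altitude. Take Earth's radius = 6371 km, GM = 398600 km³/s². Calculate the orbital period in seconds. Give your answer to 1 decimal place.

6387.9 seconds

Semi-major axis a = 6371 + 1070 = 7441 km. Period T = 2π√(a³/μ) = 2π√(7441³/398600) = 6387.9 s = 106.47 min.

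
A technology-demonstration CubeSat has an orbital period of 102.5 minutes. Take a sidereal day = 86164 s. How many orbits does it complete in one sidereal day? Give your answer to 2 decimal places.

T = 102.5 min = 6150.0 s.
Orbits per sidereal day = 86164 / 6150.0 = 14.010.

14.01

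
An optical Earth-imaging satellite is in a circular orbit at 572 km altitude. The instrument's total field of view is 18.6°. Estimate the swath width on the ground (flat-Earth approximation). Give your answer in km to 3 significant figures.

Half-angle = 18.6°/2 = 9.3°.
Swath width ≈ 2h·tan(θ/2) = 2 × 572 × tan(9.3°) = 187.3 km.

187 km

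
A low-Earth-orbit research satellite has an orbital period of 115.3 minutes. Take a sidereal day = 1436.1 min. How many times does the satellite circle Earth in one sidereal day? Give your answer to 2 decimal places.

12.46

T = 115.3 min = 6918.0 s.
Orbits per sidereal day = 86166 / 6918.0 = 12.455.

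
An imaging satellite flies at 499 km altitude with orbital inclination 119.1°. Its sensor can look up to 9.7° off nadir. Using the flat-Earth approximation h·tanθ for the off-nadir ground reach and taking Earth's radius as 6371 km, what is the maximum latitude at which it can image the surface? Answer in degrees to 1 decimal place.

61.7°

Retrograde orbit: the ground track reaches ±(180° − i) = ±(180 − 119.1) = ±60.9°.
Sensor half-swath on the ground ≈ 499·tan(9.7°) = 85 km = 0.77° of latitude.
Maximum observable latitude ≈ 60.9 + 0.77 = 61.7°.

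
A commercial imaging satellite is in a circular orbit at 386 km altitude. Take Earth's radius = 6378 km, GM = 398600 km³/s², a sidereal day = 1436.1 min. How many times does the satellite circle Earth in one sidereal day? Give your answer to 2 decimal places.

15.56

Semi-major axis a = 6378 + 386 = 6764 km. Period T = 2π√(a³/μ) = 2π√(6764³/398600) = 5536.3 s = 92.27 min.
Orbits per sidereal day = 86166 / 5536.3 = 15.564.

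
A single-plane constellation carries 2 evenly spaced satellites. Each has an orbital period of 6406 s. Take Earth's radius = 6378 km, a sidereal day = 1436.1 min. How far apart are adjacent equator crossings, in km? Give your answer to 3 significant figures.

1490 km

Single-satellite node shift = (6406.0/86166) × 360° = 26.76°.
With 2 satellites evenly phased, successive equator crossings are 26.76/2 = 13.382° apart.
That is 13.382 × 111.3 = 1490 km at the equator.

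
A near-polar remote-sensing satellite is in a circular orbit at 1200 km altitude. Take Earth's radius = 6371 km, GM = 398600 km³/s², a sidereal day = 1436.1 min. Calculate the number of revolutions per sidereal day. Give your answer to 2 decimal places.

13.14

Semi-major axis a = 6371 + 1200 = 7571 km. Period T = 2π√(a³/μ) = 2π√(7571³/398600) = 6556.0 s = 109.27 min.
Orbits per sidereal day = 86166 / 6556.0 = 13.143.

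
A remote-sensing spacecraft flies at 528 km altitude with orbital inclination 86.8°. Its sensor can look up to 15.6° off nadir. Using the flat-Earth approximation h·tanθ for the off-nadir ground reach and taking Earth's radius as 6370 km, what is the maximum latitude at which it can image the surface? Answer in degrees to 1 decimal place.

88.1°

For a prograde orbit the ground track reaches latitude ±i = ±86.8°.
Sensor half-swath on the ground ≈ 528·tan(15.6°) = 147 km = 1.33° of latitude.
Maximum observable latitude ≈ 86.8 + 1.33 = 88.1°.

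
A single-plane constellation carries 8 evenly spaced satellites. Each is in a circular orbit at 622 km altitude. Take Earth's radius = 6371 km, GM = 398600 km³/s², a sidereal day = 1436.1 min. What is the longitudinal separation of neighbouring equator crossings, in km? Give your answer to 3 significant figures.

Semi-major axis a = 6371 + 622 = 6993 km. Period T = 2π√(a³/μ) = 2π√(6993³/398600) = 5819.8 s = 97.00 min.
Single-satellite node shift = (5819.8/86166) × 360° = 24.31°.
With 8 satellites evenly phased, successive equator crossings are 24.31/8 = 3.039° apart.
That is 3.039 × 111.2 = 338 km at the equator.

338 km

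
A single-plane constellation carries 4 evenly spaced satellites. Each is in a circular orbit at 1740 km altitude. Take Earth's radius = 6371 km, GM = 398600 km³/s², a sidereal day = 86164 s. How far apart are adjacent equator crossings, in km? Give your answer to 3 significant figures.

844 km

Semi-major axis a = 6371 + 1740 = 8111 km. Period T = 2π√(a³/μ) = 2π√(8111³/398600) = 7269.8 s = 121.16 min.
Single-satellite node shift = (7269.8/86164) × 360° = 30.37°.
With 4 satellites evenly phased, successive equator crossings are 30.37/4 = 7.593° apart.
That is 7.593 × 111.2 = 844 km at the equator.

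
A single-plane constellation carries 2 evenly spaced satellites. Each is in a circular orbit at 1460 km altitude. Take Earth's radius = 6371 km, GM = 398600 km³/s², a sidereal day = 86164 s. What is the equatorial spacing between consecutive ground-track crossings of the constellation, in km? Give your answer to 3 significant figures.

1600 km

Semi-major axis a = 6371 + 1460 = 7831 km. Period T = 2π√(a³/μ) = 2π√(7831³/398600) = 6896.6 s = 114.94 min.
Single-satellite node shift = (6896.6/86164) × 360° = 28.81°.
With 2 satellites evenly phased, successive equator crossings are 28.81/2 = 14.407° apart.
That is 14.407 × 111.2 = 1602 km at the equator.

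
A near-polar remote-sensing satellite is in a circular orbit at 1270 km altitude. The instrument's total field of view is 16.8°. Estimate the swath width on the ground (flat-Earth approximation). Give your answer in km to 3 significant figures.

Half-angle = 16.8°/2 = 8.4°.
Swath width ≈ 2h·tan(θ/2) = 2 × 1270 × tan(8.4°) = 375.1 km.

375 km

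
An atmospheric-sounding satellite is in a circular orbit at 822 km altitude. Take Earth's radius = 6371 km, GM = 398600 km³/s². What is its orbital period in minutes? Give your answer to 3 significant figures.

Semi-major axis a = 6371 + 822 = 7193 km. Period T = 2π√(a³/μ) = 2π√(7193³/398600) = 6071.2 s = 101.19 min.

101 min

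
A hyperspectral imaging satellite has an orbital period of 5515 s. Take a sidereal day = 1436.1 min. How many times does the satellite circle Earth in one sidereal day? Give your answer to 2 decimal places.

Orbits per sidereal day = 86166 / 5515.0 = 15.624.

15.62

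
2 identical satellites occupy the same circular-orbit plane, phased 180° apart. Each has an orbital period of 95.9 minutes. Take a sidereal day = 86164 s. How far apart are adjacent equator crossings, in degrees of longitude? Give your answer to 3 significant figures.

T = 95.9 min = 5754.0 s.
Single-satellite node shift = (5754.0/86164) × 360° = 24.04°.
With 2 satellites evenly phased, successive equator crossings are 24.04/2 = 12.020° apart.

12.0°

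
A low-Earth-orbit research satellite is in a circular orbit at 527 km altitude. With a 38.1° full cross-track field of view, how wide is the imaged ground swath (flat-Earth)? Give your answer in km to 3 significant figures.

Half-angle = 38.1°/2 = 19.05°.
Swath width ≈ 2h·tan(θ/2) = 2 × 527 × tan(19.05°) = 364.0 km.

364 km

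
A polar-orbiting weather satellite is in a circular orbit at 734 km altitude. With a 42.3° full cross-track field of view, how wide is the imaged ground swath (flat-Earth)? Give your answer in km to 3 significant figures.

Half-angle = 42.3°/2 = 21.15°.
Swath width ≈ 2h·tan(θ/2) = 2 × 734 × tan(21.15°) = 567.9 km.

568 km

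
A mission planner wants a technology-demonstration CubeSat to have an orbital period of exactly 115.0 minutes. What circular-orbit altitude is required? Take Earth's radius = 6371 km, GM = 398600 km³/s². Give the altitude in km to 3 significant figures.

1460 km

T = 115.0 min = 6900.0 s.
From T = 2π√(a³/μ): a = (μ T²/4π²)^(1/3) = (398600 × 6900.0² / 4π²)^(1/3) = 7834 km.
Altitude h = a − R = 7834 − 6371 = 1463 km.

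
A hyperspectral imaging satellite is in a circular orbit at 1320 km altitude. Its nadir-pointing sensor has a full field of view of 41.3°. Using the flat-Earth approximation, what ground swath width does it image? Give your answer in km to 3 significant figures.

Half-angle = 41.3°/2 = 20.65°.
Swath width ≈ 2h·tan(θ/2) = 2 × 1320 × tan(20.65°) = 994.9 km.

995 km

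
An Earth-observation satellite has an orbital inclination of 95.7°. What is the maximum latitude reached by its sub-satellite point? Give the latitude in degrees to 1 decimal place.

Retrograde orbit: the ground track reaches ±(180° − i) = ±(180 − 95.7) = ±84.3°.

84.3°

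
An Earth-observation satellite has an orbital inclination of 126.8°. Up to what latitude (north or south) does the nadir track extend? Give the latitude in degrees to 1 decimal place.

Retrograde orbit: the ground track reaches ±(180° − i) = ±(180 − 126.8) = ±53.2°.

53.2°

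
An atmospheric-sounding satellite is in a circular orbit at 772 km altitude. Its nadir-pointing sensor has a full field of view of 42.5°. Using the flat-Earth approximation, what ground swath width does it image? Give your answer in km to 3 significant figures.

Half-angle = 42.5°/2 = 21.25°.
Swath width ≈ 2h·tan(θ/2) = 2 × 772 × tan(21.25°) = 600.4 km.

600 km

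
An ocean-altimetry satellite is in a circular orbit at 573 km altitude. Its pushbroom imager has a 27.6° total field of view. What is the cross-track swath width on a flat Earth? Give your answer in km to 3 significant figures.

Half-angle = 27.6°/2 = 13.8°.
Swath width ≈ 2h·tan(θ/2) = 2 × 573 × tan(13.8°) = 281.5 km.

281 km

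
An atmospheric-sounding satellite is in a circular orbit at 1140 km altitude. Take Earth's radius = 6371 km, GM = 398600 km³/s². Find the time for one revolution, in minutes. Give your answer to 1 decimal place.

Semi-major axis a = 6371 + 1140 = 7511 km. Period T = 2π√(a³/μ) = 2π√(7511³/398600) = 6478.3 s = 107.97 min.

108.0 min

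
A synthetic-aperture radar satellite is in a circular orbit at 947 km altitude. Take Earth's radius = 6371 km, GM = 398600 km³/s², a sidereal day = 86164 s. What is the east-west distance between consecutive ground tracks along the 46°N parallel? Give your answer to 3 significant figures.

2010 km

Semi-major axis a = 6371 + 947 = 7318 km. Period T = 2π√(a³/μ) = 2π√(7318³/398600) = 6230.2 s = 103.84 min.
Node shift per orbit = (6230.2/86164) × 360° = 26.03°.
Equatorial spacing = 26.03 × 111.2 km/° = 2894 km.
At 46° latitude, spacing = 2894 × cos(46°) = 2011 km.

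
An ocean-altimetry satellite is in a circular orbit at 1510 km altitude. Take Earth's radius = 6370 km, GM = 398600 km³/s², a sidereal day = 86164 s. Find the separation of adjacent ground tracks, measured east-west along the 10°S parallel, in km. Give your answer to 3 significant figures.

Semi-major axis a = 6370 + 1510 = 7880 km. Period T = 2π√(a³/μ) = 2π√(7880³/398600) = 6961.5 s = 116.02 min.
Node shift per orbit = (6961.5/86164) × 360° = 29.09°.
Equatorial spacing = 29.09 × 111.2 km/° = 3234 km.
At 10° latitude, spacing = 3234 × cos(10°) = 3185 km.

3180 km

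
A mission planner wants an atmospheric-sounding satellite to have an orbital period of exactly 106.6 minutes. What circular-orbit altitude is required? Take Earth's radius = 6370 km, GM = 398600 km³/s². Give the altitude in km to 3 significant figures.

1080 km

T = 106.6 min = 6396.0 s.
From T = 2π√(a³/μ): a = (μ T²/4π²)^(1/3) = (398600 × 6396.0² / 4π²)^(1/3) = 7447 km.
Altitude h = a − R = 7447 − 6370 = 1077 km.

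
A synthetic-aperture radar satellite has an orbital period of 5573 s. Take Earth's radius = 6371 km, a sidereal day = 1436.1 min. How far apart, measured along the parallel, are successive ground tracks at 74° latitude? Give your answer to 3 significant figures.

Node shift per orbit = (5573.0/86166) × 360° = 23.28°.
Equatorial spacing = 23.28 × 111.2 km/° = 2589 km.
At 74° latitude, spacing = 2589 × cos(74°) = 714 km.

714 km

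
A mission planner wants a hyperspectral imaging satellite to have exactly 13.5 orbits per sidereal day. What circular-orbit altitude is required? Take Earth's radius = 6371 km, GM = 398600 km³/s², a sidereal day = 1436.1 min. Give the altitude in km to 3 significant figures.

Required period T = 86166 / 13.5 = 6382.7 s.
From T = 2π√(a³/μ): a = (μ T²/4π²)^(1/3) = (398600 × 6382.7² / 4π²)^(1/3) = 7437 km.
Altitude h = a − R = 7437 − 6371 = 1066 km.

1070 km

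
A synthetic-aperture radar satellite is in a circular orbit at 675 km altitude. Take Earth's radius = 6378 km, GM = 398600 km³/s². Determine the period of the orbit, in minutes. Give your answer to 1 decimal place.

Semi-major axis a = 6378 + 675 = 7053 km. Period T = 2π√(a³/μ) = 2π√(7053³/398600) = 5894.8 s = 98.25 min.

98.2 min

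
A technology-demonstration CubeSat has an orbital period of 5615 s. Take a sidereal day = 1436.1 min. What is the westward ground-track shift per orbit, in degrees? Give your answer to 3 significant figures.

During one orbit Earth rotates (5615.0 / 86166) × 360° = 23.46°.

23.5°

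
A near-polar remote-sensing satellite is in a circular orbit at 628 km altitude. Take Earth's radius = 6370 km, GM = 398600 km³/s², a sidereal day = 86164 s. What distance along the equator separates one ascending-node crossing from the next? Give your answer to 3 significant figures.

2710 km

Semi-major axis a = 6370 + 628 = 6998 km. Period T = 2π√(a³/μ) = 2π√(6998³/398600) = 5826.0 s = 97.10 min.
During one orbit Earth rotates (5826.0 / 86164) × 360° = 24.34°.
At the equator that is 24.34° × (2π·6370/360) km/° = 24.34 × 111.2 = 2706 km.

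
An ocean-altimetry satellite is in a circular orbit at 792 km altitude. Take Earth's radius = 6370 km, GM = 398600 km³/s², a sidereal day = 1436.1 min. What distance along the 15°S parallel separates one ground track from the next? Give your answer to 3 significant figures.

Semi-major axis a = 6370 + 792 = 7162 km. Period T = 2π√(a³/μ) = 2π√(7162³/398600) = 6032.0 s = 100.53 min.
Node shift per orbit = (6032.0/86166) × 360° = 25.20°.
Equatorial spacing = 25.20 × 111.2 km/° = 2802 km.
At 15° latitude, spacing = 2802 × cos(15°) = 2706 km.

2710 km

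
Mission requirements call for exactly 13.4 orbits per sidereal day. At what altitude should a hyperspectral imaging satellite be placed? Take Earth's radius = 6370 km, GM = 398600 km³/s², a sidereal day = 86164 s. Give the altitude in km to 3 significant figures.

1100 km

Required period T = 86164 / 13.4 = 6430.1 s.
From T = 2π√(a³/μ): a = (μ T²/4π²)^(1/3) = (398600 × 6430.1² / 4π²)^(1/3) = 7474 km.
Altitude h = a − R = 7474 − 6370 = 1104 km.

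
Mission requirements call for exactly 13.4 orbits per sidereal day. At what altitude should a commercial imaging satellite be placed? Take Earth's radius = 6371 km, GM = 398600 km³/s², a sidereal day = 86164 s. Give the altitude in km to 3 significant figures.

1100 km

Required period T = 86164 / 13.4 = 6430.1 s.
From T = 2π√(a³/μ): a = (μ T²/4π²)^(1/3) = (398600 × 6430.1² / 4π²)^(1/3) = 7474 km.
Altitude h = a − R = 7474 − 6371 = 1103 km.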